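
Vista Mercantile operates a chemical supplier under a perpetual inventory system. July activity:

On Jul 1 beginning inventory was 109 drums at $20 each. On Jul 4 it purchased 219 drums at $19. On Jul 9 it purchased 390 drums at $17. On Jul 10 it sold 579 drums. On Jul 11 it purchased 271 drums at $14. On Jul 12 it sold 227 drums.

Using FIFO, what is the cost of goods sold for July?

Jul 10, 579 sold [FIFO — oldest first]: 109 @ $20 + 219 @ $19 + 251 @ $17 = $10,608
Jul 12, 227 sold [FIFO — oldest first]: 139 @ $17 + 88 @ $14 = $3,595
Total COGS = $10,608 + $3,595 = $14,203
Ending inventory: 183 @ $14 = $2,562

COGS = $14,203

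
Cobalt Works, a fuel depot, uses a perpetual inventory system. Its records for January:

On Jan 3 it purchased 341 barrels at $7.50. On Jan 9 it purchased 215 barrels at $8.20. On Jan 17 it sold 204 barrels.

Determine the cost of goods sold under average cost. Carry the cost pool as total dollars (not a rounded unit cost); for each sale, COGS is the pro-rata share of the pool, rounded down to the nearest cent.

After Jan 3: 341 on hand, pool $2,557.50 (≈ $7.5000 each)
After Jan 9: 556 on hand, pool $4,320.50 (≈ $7.7707 each)
Jan 17, sell 204: 204/556 × $4,320.50 → $1,585.21
Ending inventory (cost pool remaining) = $2,735.29
Check: goods available $4,320.50 = COGS $1,585.21 + ending $2,735.29

COGS = $1,585.21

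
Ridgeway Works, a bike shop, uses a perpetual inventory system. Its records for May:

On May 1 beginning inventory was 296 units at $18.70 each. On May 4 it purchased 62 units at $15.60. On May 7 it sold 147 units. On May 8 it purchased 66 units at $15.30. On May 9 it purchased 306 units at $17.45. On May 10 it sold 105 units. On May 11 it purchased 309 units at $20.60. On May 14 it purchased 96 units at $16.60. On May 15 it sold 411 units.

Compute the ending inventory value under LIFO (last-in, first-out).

Ending inventory = $8,358.25

May 7, 147 sold [LIFO — newest first]: 62 @ $15.60 + 85 @ $18.70 = $2,556.70
May 10, 105 sold [LIFO — newest first]: 105 @ $17.45 = $1,832.25
May 15, 411 sold [LIFO — newest first]: 96 @ $16.60 + 309 @ $20.60 + 6 @ $17.45 = $8,063.70
Total COGS = $2,556.70 + $1,832.25 + $8,063.70 = $12,452.65
Ending inventory: 211 @ $18.70 + 66 @ $15.30 + 195 @ $17.45 = $8,358.25
Check: goods available $20,810.90 = COGS $12,452.65 + ending $8,358.25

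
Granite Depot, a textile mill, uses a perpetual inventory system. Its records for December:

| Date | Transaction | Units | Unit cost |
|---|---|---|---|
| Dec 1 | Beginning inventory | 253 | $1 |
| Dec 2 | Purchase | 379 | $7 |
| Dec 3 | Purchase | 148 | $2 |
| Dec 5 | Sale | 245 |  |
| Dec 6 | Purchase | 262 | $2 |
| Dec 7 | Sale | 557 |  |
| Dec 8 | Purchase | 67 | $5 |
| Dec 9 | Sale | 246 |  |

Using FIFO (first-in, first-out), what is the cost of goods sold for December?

Dec 5, 245 sold [FIFO — oldest first]: 245 @ $1 = $245
Dec 7, 557 sold [FIFO — oldest first]: 8 @ $1 + 379 @ $7 + 148 @ $2 + 22 @ $2 = $3,001
Dec 9, 246 sold [FIFO — oldest first]: 240 @ $2 + 6 @ $5 = $510
Total COGS = $245 + $3,001 + $510 = $3,756
Ending inventory: 61 @ $5 = $305

COGS = $3,756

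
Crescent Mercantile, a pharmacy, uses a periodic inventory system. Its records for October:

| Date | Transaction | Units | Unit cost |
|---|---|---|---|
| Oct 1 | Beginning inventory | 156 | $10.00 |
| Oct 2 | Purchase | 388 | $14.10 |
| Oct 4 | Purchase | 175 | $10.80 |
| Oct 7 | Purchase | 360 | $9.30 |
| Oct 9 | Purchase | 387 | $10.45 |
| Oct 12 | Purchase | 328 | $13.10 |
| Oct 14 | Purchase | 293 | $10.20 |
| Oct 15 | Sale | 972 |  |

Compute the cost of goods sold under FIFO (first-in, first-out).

Oct 15, 972 sold [FIFO — oldest first]: 156 @ $10.00 + 388 @ $14.10 + 175 @ $10.80 + 253 @ $9.30 = $11,273.70
Ending inventory: 107 @ $9.30 + 387 @ $10.45 + 328 @ $13.10 + 293 @ $10.20 = $12,324.65

COGS = $11,273.70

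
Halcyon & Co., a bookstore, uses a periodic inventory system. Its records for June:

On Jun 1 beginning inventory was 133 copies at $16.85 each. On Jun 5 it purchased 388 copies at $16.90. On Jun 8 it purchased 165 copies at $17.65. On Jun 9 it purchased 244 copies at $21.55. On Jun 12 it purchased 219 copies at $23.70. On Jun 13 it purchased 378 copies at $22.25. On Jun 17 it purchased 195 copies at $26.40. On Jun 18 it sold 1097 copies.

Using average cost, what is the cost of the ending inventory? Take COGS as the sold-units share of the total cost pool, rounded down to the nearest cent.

Ending inventory = $12,963.67

Jun 18, sell 1097: 1097/1722 × $35,717.50 → $22,753.83
Ending inventory (cost pool remaining) = $12,963.67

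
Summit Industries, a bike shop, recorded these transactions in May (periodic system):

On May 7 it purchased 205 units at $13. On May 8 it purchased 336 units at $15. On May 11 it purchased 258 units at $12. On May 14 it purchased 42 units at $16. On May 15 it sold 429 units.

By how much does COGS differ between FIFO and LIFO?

FIFO COGS: 205 @ $13 + 224 @ $15 = $6,025
LIFO COGS: 42 @ $16 + 258 @ $12 + 129 @ $15 = $5,703
Difference = |$6,025 − $5,703| = $322

$322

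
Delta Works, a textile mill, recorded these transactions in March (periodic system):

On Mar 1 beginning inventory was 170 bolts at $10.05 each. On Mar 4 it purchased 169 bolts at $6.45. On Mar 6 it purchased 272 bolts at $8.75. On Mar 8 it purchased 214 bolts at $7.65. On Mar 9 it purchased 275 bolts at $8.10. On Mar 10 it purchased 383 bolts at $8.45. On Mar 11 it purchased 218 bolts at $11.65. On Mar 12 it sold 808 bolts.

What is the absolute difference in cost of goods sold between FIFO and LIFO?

FIFO COGS: 170 @ $10.05 + 169 @ $6.45 + 272 @ $8.75 + 197 @ $7.65 = $6,685.60
LIFO COGS: 218 @ $11.65 + 383 @ $8.45 + 207 @ $8.10 = $7,452.75
Difference = |$6,685.60 − $7,452.75| = $767.15

$767.15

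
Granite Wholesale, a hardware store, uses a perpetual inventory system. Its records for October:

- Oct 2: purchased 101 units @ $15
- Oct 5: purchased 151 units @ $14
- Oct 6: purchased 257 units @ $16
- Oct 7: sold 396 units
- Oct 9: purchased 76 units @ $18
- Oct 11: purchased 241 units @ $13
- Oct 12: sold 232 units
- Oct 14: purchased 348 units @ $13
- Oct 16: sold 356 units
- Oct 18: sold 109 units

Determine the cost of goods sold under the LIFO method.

COGS = $15,551

Oct 7, 396 sold [LIFO — newest first]: 257 @ $16 + 139 @ $14 = $6,058
Oct 12, 232 sold [LIFO — newest first]: 232 @ $13 = $3,016
Oct 16, 356 sold [LIFO — newest first]: 348 @ $13 + 8 @ $13 = $4,628
Oct 18, 109 sold [LIFO — newest first]: 1 @ $13 + 76 @ $18 + 12 @ $14 + 20 @ $15 = $1,849
Total COGS = $6,058 + $3,016 + $4,628 + $1,849 = $15,551
Ending inventory: 81 @ $15 = $1,215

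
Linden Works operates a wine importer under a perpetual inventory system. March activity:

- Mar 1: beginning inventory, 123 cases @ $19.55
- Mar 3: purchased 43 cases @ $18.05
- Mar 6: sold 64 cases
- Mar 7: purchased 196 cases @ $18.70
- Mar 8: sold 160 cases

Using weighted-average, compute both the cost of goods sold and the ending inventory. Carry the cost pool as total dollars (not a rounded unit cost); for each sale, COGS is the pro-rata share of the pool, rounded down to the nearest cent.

After Mar 1: 123 on hand, pool $2,404.65 (≈ $19.5500 each)
After Mar 3: 166 on hand, pool $3,180.80 (≈ $19.1614 each)
Mar 6, sell 64: 64/166 × $3,180.80 → $1,226.33
After Mar 7: 298 on hand, pool $5,619.67 (≈ $18.8580 each)
Mar 8, sell 160: 160/298 × $5,619.67 → $3,017.27
Total COGS = $1,226.33 + $3,017.27 = $4,243.60
Ending inventory (cost pool remaining) = $2,602.40

COGS = $4,243.60; ending inventory = $2,602.40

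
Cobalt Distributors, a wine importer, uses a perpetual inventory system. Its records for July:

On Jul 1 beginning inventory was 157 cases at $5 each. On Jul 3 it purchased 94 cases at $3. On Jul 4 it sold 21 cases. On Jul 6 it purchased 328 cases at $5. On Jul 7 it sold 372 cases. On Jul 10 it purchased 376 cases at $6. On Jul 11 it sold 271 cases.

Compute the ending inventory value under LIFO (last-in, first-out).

Jul 4, 21 sold [LIFO — newest first]: 21 @ $3 = $63
Jul 7, 372 sold [LIFO — newest first]: 328 @ $5 + 44 @ $3 = $1,772
Jul 11, 271 sold [LIFO — newest first]: 271 @ $6 = $1,626
Total COGS = $63 + $1,772 + $1,626 = $3,461
Ending inventory: 157 @ $5 + 29 @ $3 + 105 @ $6 = $1,502
Check: goods available $4,963 = COGS $3,461 + ending $1,502

Ending inventory = $1,502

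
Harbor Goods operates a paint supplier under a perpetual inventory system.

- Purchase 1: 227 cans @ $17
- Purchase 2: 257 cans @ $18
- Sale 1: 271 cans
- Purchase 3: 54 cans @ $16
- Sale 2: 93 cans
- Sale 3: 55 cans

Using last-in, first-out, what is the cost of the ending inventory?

Sale 1 (271) [LIFO — newest first]: 257 @ $18 + 14 @ $17 = $4,864
Sale 2 (93) [LIFO — newest first]: 54 @ $16 + 39 @ $17 = $1,527
Sale 3 (55) [LIFO — newest first]: 55 @ $17 = $935
Total COGS = $4,864 + $1,527 + $935 = $7,326
Ending inventory: 119 @ $17 = $2,023

Ending inventory = $2,023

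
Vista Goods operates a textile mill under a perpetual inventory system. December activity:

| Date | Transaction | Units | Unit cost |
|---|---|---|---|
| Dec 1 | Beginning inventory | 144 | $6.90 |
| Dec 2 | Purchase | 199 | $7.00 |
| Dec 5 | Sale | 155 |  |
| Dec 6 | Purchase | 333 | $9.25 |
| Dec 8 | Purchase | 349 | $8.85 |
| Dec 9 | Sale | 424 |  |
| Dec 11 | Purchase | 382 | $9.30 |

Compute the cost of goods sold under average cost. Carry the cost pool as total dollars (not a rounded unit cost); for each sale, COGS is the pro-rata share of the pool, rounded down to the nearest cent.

COGS = $4,722.45

After Dec 1: 144 on hand, pool $993.60 (≈ $6.9000 each)
After Dec 2: 343 on hand, pool $2,386.60 (≈ $6.9580 each)
Dec 5, sell 155: 155/343 × $2,386.60 → $1,078.49
After Dec 6: 521 on hand, pool $4,388.36 (≈ $8.4230 each)
After Dec 8: 870 on hand, pool $7,477.01 (≈ $8.5943 each)
Dec 9, sell 424: 424/870 × $7,477.01 → $3,643.96
After Dec 11: 828 on hand, pool $7,385.65 (≈ $8.9199 each)
Total COGS = $1,078.49 + $3,643.96 = $4,722.45
Ending inventory (cost pool remaining) = $7,385.65
Check: goods available $12,108.10 = COGS $4,722.45 + ending $7,385.65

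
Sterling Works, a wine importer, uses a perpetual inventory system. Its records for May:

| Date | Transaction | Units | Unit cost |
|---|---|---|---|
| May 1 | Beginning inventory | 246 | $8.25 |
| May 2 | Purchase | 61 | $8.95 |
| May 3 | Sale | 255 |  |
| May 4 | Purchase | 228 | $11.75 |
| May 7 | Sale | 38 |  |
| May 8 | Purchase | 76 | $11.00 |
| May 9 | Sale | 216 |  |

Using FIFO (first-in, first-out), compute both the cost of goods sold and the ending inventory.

May 3, 255 sold [FIFO — oldest first]: 246 @ $8.25 + 9 @ $8.95 = $2,110.05
May 7, 38 sold [FIFO — oldest first]: 38 @ $8.95 = $340.10
May 9, 216 sold [FIFO — oldest first]: 14 @ $8.95 + 202 @ $11.75 = $2,498.80
Total COGS = $2,110.05 + $340.10 + $2,498.80 = $4,948.95
Ending inventory: 26 @ $11.75 + 76 @ $11.00 = $1,141.50

COGS = $4,948.95; ending inventory = $1,141.50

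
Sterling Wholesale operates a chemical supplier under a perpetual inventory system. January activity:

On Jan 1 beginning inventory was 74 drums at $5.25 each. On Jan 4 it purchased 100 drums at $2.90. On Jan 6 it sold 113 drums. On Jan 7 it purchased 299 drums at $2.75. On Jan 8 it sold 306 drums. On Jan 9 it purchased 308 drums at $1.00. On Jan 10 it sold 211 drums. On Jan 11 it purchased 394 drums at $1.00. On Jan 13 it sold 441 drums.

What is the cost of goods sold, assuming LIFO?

COGS = $1,869.25

Jan 6, 113 sold [LIFO — newest first]: 100 @ $2.90 + 13 @ $5.25 = $358.25
Jan 8, 306 sold [LIFO — newest first]: 299 @ $2.75 + 7 @ $5.25 = $859.00
Jan 10, 211 sold [LIFO — newest first]: 211 @ $1.00 = $211.00
Jan 13, 441 sold [LIFO — newest first]: 394 @ $1.00 + 47 @ $1.00 = $441.00
Total COGS = $358.25 + $859.00 + $211.00 + $441.00 = $1,869.25
Ending inventory: 54 @ $5.25 + 50 @ $1.00 = $333.50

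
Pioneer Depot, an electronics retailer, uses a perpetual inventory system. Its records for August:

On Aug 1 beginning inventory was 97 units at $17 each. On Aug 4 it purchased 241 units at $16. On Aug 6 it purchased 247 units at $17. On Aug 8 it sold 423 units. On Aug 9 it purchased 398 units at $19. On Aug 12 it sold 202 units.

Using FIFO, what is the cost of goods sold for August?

Aug 8, 423 sold [FIFO — oldest first]: 97 @ $17 + 241 @ $16 + 85 @ $17 = $6,950
Aug 12, 202 sold [FIFO — oldest first]: 162 @ $17 + 40 @ $19 = $3,514
Total COGS = $6,950 + $3,514 = $10,464
Ending inventory: 358 @ $19 = $6,802
Check: goods available $17,266 = COGS $10,464 + ending $6,802

COGS = $10,464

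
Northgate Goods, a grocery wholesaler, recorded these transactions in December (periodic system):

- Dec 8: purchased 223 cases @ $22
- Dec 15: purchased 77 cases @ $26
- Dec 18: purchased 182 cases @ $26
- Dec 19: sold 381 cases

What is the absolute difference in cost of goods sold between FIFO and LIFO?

$404

FIFO COGS: 223 @ $22 + 77 @ $26 + 81 @ $26 = $9,014
LIFO COGS: 182 @ $26 + 77 @ $26 + 122 @ $22 = $9,418
Difference = |$9,014 − $9,418| = $404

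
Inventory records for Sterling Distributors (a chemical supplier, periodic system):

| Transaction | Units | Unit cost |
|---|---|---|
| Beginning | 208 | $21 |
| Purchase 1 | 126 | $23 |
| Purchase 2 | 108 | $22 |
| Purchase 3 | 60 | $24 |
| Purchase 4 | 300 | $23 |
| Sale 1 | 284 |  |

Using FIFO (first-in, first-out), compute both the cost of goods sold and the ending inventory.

COGS = $6,116; ending inventory = $11,866

Sale 1 (284) [FIFO — oldest first]: 208 @ $21 + 76 @ $23 = $6,116
Ending inventory: 50 @ $23 + 108 @ $22 + 60 @ $24 + 300 @ $23 = $11,866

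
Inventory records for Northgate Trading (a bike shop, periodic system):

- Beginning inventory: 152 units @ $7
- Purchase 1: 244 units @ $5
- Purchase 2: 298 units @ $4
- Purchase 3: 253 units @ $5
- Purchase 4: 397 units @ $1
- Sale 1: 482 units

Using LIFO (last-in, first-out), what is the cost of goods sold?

Sale 1 (482) [LIFO — newest first]: 397 @ $1 + 85 @ $5 = $822
Ending inventory: 152 @ $7 + 244 @ $5 + 298 @ $4 + 168 @ $5 = $4,316

COGS = $822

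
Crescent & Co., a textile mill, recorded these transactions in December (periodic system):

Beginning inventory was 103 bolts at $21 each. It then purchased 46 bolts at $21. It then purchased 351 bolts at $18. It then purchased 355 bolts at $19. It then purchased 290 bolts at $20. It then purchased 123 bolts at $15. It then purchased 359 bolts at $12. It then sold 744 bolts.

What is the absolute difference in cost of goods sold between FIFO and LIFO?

FIFO COGS: 103 @ $21 + 46 @ $21 + 351 @ $18 + 244 @ $19 = $14,083
LIFO COGS: 359 @ $12 + 123 @ $15 + 262 @ $20 = $11,393
Difference = |$14,083 − $11,393| = $2,690

$2,690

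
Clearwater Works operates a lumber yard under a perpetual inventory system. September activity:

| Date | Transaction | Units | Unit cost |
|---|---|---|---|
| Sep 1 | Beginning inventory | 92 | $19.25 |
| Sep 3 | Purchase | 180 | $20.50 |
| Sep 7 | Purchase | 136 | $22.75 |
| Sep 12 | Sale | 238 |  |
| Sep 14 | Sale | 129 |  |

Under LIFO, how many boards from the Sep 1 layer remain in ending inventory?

Sep 12, 238 sold [LIFO — newest first]: 136 @ $22.75 + 102 @ $20.50 = $5,185.00
Sep 14, 129 sold [LIFO — newest first]: 78 @ $20.50 + 51 @ $19.25 = $2,580.75
Total COGS = $5,185.00 + $2,580.75 = $7,765.75
Ending inventory: 41 @ $19.25 = $789.25

41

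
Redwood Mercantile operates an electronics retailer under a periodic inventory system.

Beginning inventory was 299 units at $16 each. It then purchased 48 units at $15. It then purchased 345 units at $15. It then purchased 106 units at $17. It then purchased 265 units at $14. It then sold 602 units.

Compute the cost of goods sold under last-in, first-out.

COGS = $8,977

Sale 1 (602) [LIFO — newest first]: 265 @ $14 + 106 @ $17 + 231 @ $15 = $8,977
Ending inventory: 299 @ $16 + 48 @ $15 + 114 @ $15 = $7,214
Check: goods available $16,191 = COGS $8,977 + ending $7,214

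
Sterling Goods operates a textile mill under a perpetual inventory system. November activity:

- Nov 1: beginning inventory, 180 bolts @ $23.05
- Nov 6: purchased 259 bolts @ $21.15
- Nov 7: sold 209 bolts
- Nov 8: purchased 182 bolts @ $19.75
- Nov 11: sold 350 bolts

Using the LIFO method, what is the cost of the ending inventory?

Ending inventory = $1,429.10

Nov 7, 209 sold [LIFO — newest first]: 209 @ $21.15 = $4,420.35
Nov 11, 350 sold [LIFO — newest first]: 182 @ $19.75 + 50 @ $21.15 + 118 @ $23.05 = $7,371.90
Total COGS = $4,420.35 + $7,371.90 = $11,792.25
Ending inventory: 62 @ $23.05 = $1,429.10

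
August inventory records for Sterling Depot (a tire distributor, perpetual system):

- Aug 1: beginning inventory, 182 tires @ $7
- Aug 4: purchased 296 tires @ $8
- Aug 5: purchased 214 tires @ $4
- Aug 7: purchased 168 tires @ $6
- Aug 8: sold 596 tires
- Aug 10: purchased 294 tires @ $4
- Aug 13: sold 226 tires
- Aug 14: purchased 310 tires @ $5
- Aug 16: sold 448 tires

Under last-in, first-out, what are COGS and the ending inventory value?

Aug 8, 596 sold [LIFO — newest first]: 168 @ $6 + 214 @ $4 + 214 @ $8 = $3,576
Aug 13, 226 sold [LIFO — newest first]: 226 @ $4 = $904
Aug 16, 448 sold [LIFO — newest first]: 310 @ $5 + 68 @ $4 + 70 @ $8 = $2,382
Total COGS = $3,576 + $904 + $2,382 = $6,862
Ending inventory: 182 @ $7 + 12 @ $8 = $1,370

COGS = $6,862; ending inventory = $1,370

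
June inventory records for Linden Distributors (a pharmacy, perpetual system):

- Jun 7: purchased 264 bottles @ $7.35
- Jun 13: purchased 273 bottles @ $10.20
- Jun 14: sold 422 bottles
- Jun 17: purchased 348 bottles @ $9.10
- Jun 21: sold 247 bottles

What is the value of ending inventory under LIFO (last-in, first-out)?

Ending inventory = $1,764.35

Jun 14, 422 sold [LIFO — newest first]: 273 @ $10.20 + 149 @ $7.35 = $3,879.75
Jun 21, 247 sold [LIFO — newest first]: 247 @ $9.10 = $2,247.70
Total COGS = $3,879.75 + $2,247.70 = $6,127.45
Ending inventory: 115 @ $7.35 + 101 @ $9.10 = $1,764.35
Check: goods available $7,891.80 = COGS $6,127.45 + ending $1,764.35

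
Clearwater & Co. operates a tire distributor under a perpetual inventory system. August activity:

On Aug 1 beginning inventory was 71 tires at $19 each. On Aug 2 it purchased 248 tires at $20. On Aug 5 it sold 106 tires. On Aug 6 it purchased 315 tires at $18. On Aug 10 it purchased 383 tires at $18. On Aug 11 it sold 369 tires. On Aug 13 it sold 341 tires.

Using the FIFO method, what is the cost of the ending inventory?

Aug 5, 106 sold [FIFO — oldest first]: 71 @ $19 + 35 @ $20 = $2,049
Aug 11, 369 sold [FIFO — oldest first]: 213 @ $20 + 156 @ $18 = $7,068
Aug 13, 341 sold [FIFO — oldest first]: 159 @ $18 + 182 @ $18 = $6,138
Total COGS = $2,049 + $7,068 + $6,138 = $15,255
Ending inventory: 201 @ $18 = $3,618
Check: goods available $18,873 = COGS $15,255 + ending $3,618

Ending inventory = $3,618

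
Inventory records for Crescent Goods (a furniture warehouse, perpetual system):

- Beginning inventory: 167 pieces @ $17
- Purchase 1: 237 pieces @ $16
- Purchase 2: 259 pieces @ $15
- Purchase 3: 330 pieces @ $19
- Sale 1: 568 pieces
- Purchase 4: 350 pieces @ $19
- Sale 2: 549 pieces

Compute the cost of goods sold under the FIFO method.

COGS = $19,142

Sale 1 (568) [FIFO — oldest first]: 167 @ $17 + 237 @ $16 + 164 @ $15 = $9,091
Sale 2 (549) [FIFO — oldest first]: 95 @ $15 + 330 @ $19 + 124 @ $19 = $10,051
Total COGS = $9,091 + $10,051 = $19,142
Ending inventory: 226 @ $19 = $4,294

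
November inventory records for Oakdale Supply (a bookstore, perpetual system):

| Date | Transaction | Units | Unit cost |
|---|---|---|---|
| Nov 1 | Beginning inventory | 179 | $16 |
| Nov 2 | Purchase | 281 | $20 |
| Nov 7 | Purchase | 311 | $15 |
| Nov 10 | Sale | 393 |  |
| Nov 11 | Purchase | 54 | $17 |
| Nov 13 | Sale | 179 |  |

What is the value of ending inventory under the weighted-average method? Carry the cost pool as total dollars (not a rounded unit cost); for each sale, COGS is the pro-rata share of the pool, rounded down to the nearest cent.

Ending inventory = $4,313.07

After Nov 1: 179 on hand, pool $2,864.00 (≈ $16.0000 each)
After Nov 2: 460 on hand, pool $8,484.00 (≈ $18.4435 each)
After Nov 7: 771 on hand, pool $13,149.00 (≈ $17.0545 each)
Nov 10, sell 393: 393/771 × $13,149.00 → $6,702.40
After Nov 11: 432 on hand, pool $7,364.60 (≈ $17.0477 each)
Nov 13, sell 179: 179/432 × $7,364.60 → $3,051.53
Total COGS = $6,702.40 + $3,051.53 = $9,753.93
Ending inventory (cost pool remaining) = $4,313.07
Check: goods available $14,067.00 = COGS $9,753.93 + ending $4,313.07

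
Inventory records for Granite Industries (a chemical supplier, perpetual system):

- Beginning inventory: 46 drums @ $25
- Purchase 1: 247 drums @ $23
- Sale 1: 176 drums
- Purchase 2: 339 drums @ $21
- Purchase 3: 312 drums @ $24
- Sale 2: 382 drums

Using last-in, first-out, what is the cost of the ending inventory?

Ending inventory = $8,432

Sale 1 (176) [LIFO — newest first]: 176 @ $23 = $4,048
Sale 2 (382) [LIFO — newest first]: 312 @ $24 + 70 @ $21 = $8,958
Total COGS = $4,048 + $8,958 = $13,006
Ending inventory: 46 @ $25 + 71 @ $23 + 269 @ $21 = $8,432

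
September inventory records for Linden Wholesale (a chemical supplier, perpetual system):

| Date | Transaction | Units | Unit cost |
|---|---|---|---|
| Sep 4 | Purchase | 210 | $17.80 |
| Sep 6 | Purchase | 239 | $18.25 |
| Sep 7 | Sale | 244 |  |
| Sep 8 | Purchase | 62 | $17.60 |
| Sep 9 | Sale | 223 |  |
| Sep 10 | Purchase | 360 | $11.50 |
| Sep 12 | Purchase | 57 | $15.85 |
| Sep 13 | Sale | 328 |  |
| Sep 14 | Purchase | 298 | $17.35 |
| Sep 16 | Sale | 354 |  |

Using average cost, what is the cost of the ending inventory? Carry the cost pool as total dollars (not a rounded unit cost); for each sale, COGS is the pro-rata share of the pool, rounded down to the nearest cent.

After Sep 4: 210 on hand, pool $3,738.00 (≈ $17.8000 each)
After Sep 6: 449 on hand, pool $8,099.75 (≈ $18.0395 each)
Sep 7, sell 244: 244/449 × $8,099.75 → $4,401.64
After Sep 8: 267 on hand, pool $4,789.31 (≈ $17.9375 each)
Sep 9, sell 223: 223/267 × $4,789.31 → $4,000.06
After Sep 10: 404 on hand, pool $4,929.25 (≈ $12.2011 each)
After Sep 12: 461 on hand, pool $5,832.70 (≈ $12.6523 each)
Sep 13, sell 328: 328/461 × $5,832.70 → $4,149.94
After Sep 14: 431 on hand, pool $6,853.06 (≈ $15.9004 each)
Sep 16, sell 354: 354/431 × $6,853.06 → $5,628.73
Total COGS = $4,401.64 + $4,000.06 + $4,149.94 + $5,628.73 = $18,180.37
Ending inventory (cost pool remaining) = $1,224.33

Ending inventory = $1,224.33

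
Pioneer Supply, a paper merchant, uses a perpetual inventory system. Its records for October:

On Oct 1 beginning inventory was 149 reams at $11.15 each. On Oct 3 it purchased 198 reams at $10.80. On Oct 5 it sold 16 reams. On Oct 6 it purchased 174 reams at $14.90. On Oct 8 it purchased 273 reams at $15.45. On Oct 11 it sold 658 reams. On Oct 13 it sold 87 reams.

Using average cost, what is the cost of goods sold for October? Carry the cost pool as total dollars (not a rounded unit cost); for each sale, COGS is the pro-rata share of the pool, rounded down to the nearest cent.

After Oct 1: 149 on hand, pool $1,661.35 (≈ $11.1500 each)
After Oct 3: 347 on hand, pool $3,799.75 (≈ $10.9503 each)
Oct 5, sell 16: 16/347 × $3,799.75 → $175.20
After Oct 6: 505 on hand, pool $6,217.15 (≈ $12.3112 each)
After Oct 8: 778 on hand, pool $10,435.00 (≈ $13.4126 each)
Oct 11, sell 658: 658/778 × $10,435.00 → $8,825.48
Oct 13, sell 87: 87/120 × $1,609.52 → $1,166.90
Total COGS = $175.20 + $8,825.48 + $1,166.90 = $10,167.58
Ending inventory (cost pool remaining) = $442.62
Check: goods available $10,610.20 = COGS $10,167.58 + ending $442.62

COGS = $10,167.58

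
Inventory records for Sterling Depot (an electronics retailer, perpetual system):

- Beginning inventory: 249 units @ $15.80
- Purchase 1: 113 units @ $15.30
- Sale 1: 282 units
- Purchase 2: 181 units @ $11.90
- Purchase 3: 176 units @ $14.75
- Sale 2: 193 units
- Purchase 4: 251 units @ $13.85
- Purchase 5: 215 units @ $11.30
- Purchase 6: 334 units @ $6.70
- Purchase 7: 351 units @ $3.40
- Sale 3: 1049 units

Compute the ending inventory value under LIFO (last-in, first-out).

Sale 1 (282) [LIFO — newest first]: 113 @ $15.30 + 169 @ $15.80 = $4,399.10
Sale 2 (193) [LIFO — newest first]: 176 @ $14.75 + 17 @ $11.90 = $2,798.30
Sale 3 (1049) [LIFO — newest first]: 351 @ $3.40 + 334 @ $6.70 + 215 @ $11.30 + 149 @ $13.85 = $7,924.35
Total COGS = $4,399.10 + $2,798.30 + $7,924.35 = $15,121.75
Ending inventory: 80 @ $15.80 + 164 @ $11.90 + 102 @ $13.85 = $4,628.30
Check: goods available $19,750.05 = COGS $15,121.75 + ending $4,628.30

Ending inventory = $4,628.30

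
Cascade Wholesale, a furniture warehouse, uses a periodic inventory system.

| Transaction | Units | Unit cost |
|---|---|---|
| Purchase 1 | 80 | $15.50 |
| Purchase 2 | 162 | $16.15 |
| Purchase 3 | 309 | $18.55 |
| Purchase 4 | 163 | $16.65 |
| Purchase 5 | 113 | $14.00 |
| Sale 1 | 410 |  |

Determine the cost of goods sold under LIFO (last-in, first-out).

Sale 1 (410) [LIFO — newest first]: 113 @ $14.00 + 163 @ $16.65 + 134 @ $18.55 = $6,781.65
Ending inventory: 80 @ $15.50 + 162 @ $16.15 + 175 @ $18.55 = $7,102.55
Check: goods available $13,884.20 = COGS $6,781.65 + ending $7,102.55

COGS = $6,781.65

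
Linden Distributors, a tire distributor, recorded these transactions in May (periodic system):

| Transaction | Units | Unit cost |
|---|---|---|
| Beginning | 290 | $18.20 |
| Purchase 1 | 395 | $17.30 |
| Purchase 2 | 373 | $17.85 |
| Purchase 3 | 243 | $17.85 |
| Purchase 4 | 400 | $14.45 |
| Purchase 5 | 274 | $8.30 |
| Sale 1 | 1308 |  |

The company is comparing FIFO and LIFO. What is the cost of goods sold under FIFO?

COGS = $23,208.25

FIFO COGS: 290 @ $18.20 + 395 @ $17.30 + 373 @ $17.85 + 243 @ $17.85 + 7 @ $14.45 = $23,208.25
LIFO COGS: 274 @ $8.30 + 400 @ $14.45 + 243 @ $17.85 + 373 @ $17.85 + 18 @ $17.30 = $19,361.20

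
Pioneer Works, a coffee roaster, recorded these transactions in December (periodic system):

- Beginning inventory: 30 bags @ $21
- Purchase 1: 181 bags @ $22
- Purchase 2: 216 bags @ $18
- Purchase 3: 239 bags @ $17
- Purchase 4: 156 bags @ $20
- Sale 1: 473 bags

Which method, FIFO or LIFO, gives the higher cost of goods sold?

FIFO COGS: 30 @ $21 + 181 @ $22 + 216 @ $18 + 46 @ $17 = $9,282
LIFO COGS: 156 @ $20 + 239 @ $17 + 78 @ $18 = $8,587

FIFO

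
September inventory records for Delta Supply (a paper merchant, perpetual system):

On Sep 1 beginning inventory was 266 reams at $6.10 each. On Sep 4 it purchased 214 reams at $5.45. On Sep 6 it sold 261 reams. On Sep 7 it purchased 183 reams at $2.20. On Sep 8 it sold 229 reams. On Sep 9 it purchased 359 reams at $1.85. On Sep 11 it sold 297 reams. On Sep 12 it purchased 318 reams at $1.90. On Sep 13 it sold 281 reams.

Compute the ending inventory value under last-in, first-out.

Ending inventory = $1,240.30

Sep 6, 261 sold [LIFO — newest first]: 214 @ $5.45 + 47 @ $6.10 = $1,453.00
Sep 8, 229 sold [LIFO — newest first]: 183 @ $2.20 + 46 @ $6.10 = $683.20
Sep 11, 297 sold [LIFO — newest first]: 297 @ $1.85 = $549.45
Sep 13, 281 sold [LIFO — newest first]: 281 @ $1.90 = $533.90
Total COGS = $1,453.00 + $683.20 + $549.45 + $533.90 = $3,219.55
Ending inventory: 173 @ $6.10 + 62 @ $1.85 + 37 @ $1.90 = $1,240.30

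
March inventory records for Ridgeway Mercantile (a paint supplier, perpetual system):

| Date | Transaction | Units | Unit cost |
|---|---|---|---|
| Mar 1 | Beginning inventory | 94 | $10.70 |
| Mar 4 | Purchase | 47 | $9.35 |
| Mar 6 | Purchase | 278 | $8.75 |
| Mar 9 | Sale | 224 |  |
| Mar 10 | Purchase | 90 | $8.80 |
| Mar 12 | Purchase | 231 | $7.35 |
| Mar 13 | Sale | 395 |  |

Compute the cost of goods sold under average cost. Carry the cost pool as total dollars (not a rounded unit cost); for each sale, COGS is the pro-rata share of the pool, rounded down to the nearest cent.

After Mar 1: 94 on hand, pool $1,005.80 (≈ $10.7000 each)
After Mar 4: 141 on hand, pool $1,445.25 (≈ $10.2500 each)
After Mar 6: 419 on hand, pool $3,877.75 (≈ $9.2548 each)
Mar 9, sell 224: 224/419 × $3,877.75 → $2,073.06
After Mar 10: 285 on hand, pool $2,596.69 (≈ $9.1112 each)
After Mar 12: 516 on hand, pool $4,294.54 (≈ $8.3228 each)
Mar 13, sell 395: 395/516 × $4,294.54 → $3,287.48
Total COGS = $2,073.06 + $3,287.48 = $5,360.54
Ending inventory (cost pool remaining) = $1,007.06

COGS = $5,360.54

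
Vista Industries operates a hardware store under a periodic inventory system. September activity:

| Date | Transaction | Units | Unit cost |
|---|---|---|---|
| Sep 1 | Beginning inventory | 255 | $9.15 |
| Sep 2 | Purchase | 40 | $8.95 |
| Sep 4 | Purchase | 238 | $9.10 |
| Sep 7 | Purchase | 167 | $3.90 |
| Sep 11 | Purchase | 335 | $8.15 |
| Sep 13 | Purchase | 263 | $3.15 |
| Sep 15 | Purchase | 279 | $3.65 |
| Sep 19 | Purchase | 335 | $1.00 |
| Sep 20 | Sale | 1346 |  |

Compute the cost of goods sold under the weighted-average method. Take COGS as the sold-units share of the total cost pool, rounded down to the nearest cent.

Sep 20, sell 1346: 1346/1912 × $10,420.40 → $7,335.70
Ending inventory (cost pool remaining) = $3,084.70

COGS = $7,335.70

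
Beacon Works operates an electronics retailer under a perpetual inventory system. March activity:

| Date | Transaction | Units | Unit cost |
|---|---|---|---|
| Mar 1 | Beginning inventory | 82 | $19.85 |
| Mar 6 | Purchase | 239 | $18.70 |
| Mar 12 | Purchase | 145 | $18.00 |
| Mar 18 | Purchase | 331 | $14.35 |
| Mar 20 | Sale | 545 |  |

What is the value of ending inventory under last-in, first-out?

Mar 20, 545 sold [LIFO — newest first]: 331 @ $14.35 + 145 @ $18.00 + 69 @ $18.70 = $8,650.15
Ending inventory: 82 @ $19.85 + 170 @ $18.70 = $4,806.70

Ending inventory = $4,806.70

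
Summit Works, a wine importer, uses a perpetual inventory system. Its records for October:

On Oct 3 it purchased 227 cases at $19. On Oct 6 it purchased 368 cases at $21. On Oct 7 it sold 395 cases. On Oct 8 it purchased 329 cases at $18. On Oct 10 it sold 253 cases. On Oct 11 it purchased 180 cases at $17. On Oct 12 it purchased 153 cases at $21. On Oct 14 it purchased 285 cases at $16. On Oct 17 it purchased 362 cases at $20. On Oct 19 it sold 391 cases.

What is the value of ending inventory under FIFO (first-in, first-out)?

Oct 7, 395 sold [FIFO — oldest first]: 227 @ $19 + 168 @ $21 = $7,841
Oct 10, 253 sold [FIFO — oldest first]: 200 @ $21 + 53 @ $18 = $5,154
Oct 19, 391 sold [FIFO — oldest first]: 276 @ $18 + 115 @ $17 = $6,923
Total COGS = $7,841 + $5,154 + $6,923 = $19,918
Ending inventory: 65 @ $17 + 153 @ $21 + 285 @ $16 + 362 @ $20 = $16,118
Check: goods available $36,036 = COGS $19,918 + ending $16,118

Ending inventory = $16,118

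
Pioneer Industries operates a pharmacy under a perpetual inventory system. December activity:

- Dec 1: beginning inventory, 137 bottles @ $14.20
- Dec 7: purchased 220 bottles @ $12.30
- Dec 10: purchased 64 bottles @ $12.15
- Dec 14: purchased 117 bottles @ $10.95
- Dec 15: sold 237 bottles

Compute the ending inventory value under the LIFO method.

Dec 15, 237 sold [LIFO — newest first]: 117 @ $10.95 + 64 @ $12.15 + 56 @ $12.30 = $2,747.55
Ending inventory: 137 @ $14.20 + 164 @ $12.30 = $3,962.60

Ending inventory = $3,962.60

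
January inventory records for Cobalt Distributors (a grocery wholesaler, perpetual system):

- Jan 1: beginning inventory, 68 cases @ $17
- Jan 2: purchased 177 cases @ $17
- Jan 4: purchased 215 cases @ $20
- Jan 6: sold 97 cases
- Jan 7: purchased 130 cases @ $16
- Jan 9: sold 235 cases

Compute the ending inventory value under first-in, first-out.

Ending inventory = $4,640

Jan 6, 97 sold [FIFO — oldest first]: 68 @ $17 + 29 @ $17 = $1,649
Jan 9, 235 sold [FIFO — oldest first]: 148 @ $17 + 87 @ $20 = $4,256
Total COGS = $1,649 + $4,256 = $5,905
Ending inventory: 128 @ $20 + 130 @ $16 = $4,640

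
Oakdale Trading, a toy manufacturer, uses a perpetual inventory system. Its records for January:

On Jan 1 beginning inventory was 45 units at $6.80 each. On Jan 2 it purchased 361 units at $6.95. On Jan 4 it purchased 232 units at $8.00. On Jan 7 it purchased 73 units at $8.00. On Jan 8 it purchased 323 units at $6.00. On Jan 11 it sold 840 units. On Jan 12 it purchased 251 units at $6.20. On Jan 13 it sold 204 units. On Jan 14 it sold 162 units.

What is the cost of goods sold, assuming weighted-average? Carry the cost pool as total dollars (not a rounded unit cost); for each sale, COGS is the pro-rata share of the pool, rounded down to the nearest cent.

COGS = $8,233.29

After Jan 1: 45 on hand, pool $306.00 (≈ $6.8000 each)
After Jan 2: 406 on hand, pool $2,814.95 (≈ $6.9334 each)
After Jan 4: 638 on hand, pool $4,670.95 (≈ $7.3212 each)
After Jan 7: 711 on hand, pool $5,254.95 (≈ $7.3909 each)
After Jan 8: 1034 on hand, pool $7,192.95 (≈ $6.9564 each)
Jan 11, sell 840: 840/1034 × $7,192.95 → $5,843.40
After Jan 12: 445 on hand, pool $2,905.75 (≈ $6.5298 each)
Jan 13, sell 204: 204/445 × $2,905.75 → $1,332.07
Jan 14, sell 162: 162/241 × $1,573.68 → $1,057.82
Total COGS = $5,843.40 + $1,332.07 + $1,057.82 = $8,233.29
Ending inventory (cost pool remaining) = $515.86
Check: goods available $8,749.15 = COGS $8,233.29 + ending $515.86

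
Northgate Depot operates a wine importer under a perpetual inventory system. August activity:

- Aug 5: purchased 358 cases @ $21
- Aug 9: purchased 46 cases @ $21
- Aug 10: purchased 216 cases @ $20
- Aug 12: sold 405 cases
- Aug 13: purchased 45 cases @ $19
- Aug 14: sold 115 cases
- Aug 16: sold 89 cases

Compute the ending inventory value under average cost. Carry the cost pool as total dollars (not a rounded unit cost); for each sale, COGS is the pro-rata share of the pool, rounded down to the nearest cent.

Ending inventory = $1,140.49

After Aug 5: 358 on hand, pool $7,518.00 (≈ $21.0000 each)
After Aug 9: 404 on hand, pool $8,484.00 (≈ $21.0000 each)
After Aug 10: 620 on hand, pool $12,804.00 (≈ $20.6516 each)
Aug 12, sell 405: 405/620 × $12,804.00 → $8,363.90
After Aug 13: 260 on hand, pool $5,295.10 (≈ $20.3658 each)
Aug 14, sell 115: 115/260 × $5,295.10 → $2,342.06
Aug 16, sell 89: 89/145 × $2,953.04 → $1,812.55
Total COGS = $8,363.90 + $2,342.06 + $1,812.55 = $12,518.51
Ending inventory (cost pool remaining) = $1,140.49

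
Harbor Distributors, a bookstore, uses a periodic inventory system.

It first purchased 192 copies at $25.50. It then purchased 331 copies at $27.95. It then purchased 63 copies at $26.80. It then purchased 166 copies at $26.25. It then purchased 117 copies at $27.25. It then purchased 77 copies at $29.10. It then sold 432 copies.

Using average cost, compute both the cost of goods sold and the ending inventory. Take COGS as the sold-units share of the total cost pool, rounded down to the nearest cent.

COGS = $11,700.66; ending inventory = $13,921.64

Sale 1, sell 432: 432/946 × $25,622.30 → $11,700.66
Ending inventory (cost pool remaining) = $13,921.64
Check: goods available $25,622.30 = COGS $11,700.66 + ending $13,921.64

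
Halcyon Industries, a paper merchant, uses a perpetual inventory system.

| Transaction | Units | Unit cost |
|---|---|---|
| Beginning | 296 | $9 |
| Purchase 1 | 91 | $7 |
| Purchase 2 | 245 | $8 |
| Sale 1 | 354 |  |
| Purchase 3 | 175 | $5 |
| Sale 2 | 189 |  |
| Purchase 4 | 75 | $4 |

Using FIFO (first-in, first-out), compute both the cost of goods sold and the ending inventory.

Sale 1 (354) [FIFO — oldest first]: 296 @ $9 + 58 @ $7 = $3,070
Sale 2 (189) [FIFO — oldest first]: 33 @ $7 + 156 @ $8 = $1,479
Total COGS = $3,070 + $1,479 = $4,549
Ending inventory: 89 @ $8 + 175 @ $5 + 75 @ $4 = $1,887
Check: goods available $6,436 = COGS $4,549 + ending $1,887

COGS = $4,549; ending inventory = $1,887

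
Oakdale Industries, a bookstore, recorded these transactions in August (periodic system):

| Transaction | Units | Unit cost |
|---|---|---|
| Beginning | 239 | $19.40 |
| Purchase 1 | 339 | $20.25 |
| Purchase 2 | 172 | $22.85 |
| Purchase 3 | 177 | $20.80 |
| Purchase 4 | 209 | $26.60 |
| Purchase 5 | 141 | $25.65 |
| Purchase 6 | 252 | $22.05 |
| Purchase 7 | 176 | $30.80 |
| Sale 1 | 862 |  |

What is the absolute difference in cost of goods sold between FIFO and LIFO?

FIFO COGS: 239 @ $19.40 + 339 @ $20.25 + 172 @ $22.85 + 112 @ $20.80 = $17,761.15
LIFO COGS: 176 @ $30.80 + 252 @ $22.05 + 141 @ $25.65 + 209 @ $26.60 + 84 @ $20.80 = $21,900.65
Difference = |$17,761.15 − $21,900.65| = $4,139.50

$4,139.50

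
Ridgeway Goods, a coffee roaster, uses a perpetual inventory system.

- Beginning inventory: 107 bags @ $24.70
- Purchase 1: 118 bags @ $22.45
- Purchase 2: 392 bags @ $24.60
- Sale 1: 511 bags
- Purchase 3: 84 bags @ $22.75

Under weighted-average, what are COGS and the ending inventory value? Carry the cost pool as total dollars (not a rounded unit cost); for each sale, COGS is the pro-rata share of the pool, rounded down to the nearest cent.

After Beginning: 107 on hand, pool $2,642.90 (≈ $24.7000 each)
After Purchase 1: 225 on hand, pool $5,292.00 (≈ $23.5200 each)
After Purchase 2: 617 on hand, pool $14,935.20 (≈ $24.2062 each)
Sale 1, sell 511: 511/617 × $14,935.20 → $12,369.34
After Purchase 3: 190 on hand, pool $4,476.86 (≈ $23.5624 each)
Ending inventory (cost pool remaining) = $4,476.86
Check: goods available $16,846.20 = COGS $12,369.34 + ending $4,476.86

COGS = $12,369.34; ending inventory = $4,476.86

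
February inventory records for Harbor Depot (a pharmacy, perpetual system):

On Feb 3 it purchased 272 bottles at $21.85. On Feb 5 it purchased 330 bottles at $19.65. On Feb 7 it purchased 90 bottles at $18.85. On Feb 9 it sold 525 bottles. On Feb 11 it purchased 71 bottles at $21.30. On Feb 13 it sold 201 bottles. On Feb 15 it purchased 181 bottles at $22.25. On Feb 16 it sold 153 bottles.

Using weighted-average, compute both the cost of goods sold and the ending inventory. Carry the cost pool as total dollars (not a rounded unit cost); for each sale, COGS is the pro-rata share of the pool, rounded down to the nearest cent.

After Feb 3: 272 on hand, pool $5,943.20 (≈ $21.8500 each)
After Feb 5: 602 on hand, pool $12,427.70 (≈ $20.6440 each)
After Feb 7: 692 on hand, pool $14,124.20 (≈ $20.4107 each)
Feb 9, sell 525: 525/692 × $14,124.20 → $10,715.61
After Feb 11: 238 on hand, pool $4,920.89 (≈ $20.6760 each)
Feb 13, sell 201: 201/238 × $4,920.89 → $4,155.87
After Feb 15: 218 on hand, pool $4,792.27 (≈ $21.9829 each)
Feb 16, sell 153: 153/218 × $4,792.27 → $3,363.38
Total COGS = $10,715.61 + $4,155.87 + $3,363.38 = $18,234.86
Ending inventory (cost pool remaining) = $1,428.89
Check: goods available $19,663.75 = COGS $18,234.86 + ending $1,428.89

COGS = $18,234.86; ending inventory = $1,428.89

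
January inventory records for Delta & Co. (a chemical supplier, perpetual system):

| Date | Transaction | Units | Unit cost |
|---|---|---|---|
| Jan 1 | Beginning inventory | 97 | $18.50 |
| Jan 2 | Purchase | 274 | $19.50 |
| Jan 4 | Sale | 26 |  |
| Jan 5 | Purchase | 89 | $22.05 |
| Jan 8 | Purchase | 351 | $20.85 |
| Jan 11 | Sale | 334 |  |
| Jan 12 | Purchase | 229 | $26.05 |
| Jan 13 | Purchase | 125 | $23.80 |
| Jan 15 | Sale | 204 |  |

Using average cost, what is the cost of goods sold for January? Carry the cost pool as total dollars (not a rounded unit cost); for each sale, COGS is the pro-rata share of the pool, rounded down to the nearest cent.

COGS = $11,856.21

After Jan 1: 97 on hand, pool $1,794.50 (≈ $18.5000 each)
After Jan 2: 371 on hand, pool $7,137.50 (≈ $19.2385 each)
Jan 4, sell 26: 26/371 × $7,137.50 → $500.20
After Jan 5: 434 on hand, pool $8,599.75 (≈ $19.8151 each)
After Jan 8: 785 on hand, pool $15,918.10 (≈ $20.2778 each)
Jan 11, sell 334: 334/785 × $15,918.10 → $6,772.79
After Jan 12: 680 on hand, pool $15,110.76 (≈ $22.2217 each)
After Jan 13: 805 on hand, pool $18,085.76 (≈ $22.4668 each)
Jan 15, sell 204: 204/805 × $18,085.76 → $4,583.22
Total COGS = $500.20 + $6,772.79 + $4,583.22 = $11,856.21
Ending inventory (cost pool remaining) = $13,502.54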